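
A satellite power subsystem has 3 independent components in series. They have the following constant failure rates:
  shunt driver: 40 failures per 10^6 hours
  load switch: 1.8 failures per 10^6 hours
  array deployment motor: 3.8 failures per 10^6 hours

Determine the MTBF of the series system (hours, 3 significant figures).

21900

Series of exponential components: λ_sys = Σ λ_i
λ_sys = 0.000040 + 0.0000018 + 0.0000038 = 4.5600e-05 /h
MTBF = 1 / λ_sys = 21900 h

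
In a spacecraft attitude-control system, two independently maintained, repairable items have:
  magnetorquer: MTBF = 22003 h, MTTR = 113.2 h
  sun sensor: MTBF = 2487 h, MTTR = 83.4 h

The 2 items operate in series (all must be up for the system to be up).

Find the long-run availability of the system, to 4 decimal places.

0.9626

A(magnetorquer) = MTBF/(MTBF+MTTR) = 22003/(22003+113.2) = 0.994882
A(sun sensor) = MTBF/(MTBF+MTTR) = 2487/(2487+83.4) = 0.967554
Series availability: 0.994882 × 0.967554 = 0.9626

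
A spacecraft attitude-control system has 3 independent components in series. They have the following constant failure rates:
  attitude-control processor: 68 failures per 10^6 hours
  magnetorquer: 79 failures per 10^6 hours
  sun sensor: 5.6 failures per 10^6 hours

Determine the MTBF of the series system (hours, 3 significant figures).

Series of exponential components: λ_sys = Σ λ_i
λ_sys = 0.000068 + 0.000079 + 0.0000056 = 1.5260e-04 /h
MTBF = 1 / λ_sys = 6550 h

6550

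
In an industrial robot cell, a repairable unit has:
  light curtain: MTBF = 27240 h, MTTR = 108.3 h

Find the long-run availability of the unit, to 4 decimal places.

0.9960

A(light curtain) = MTBF/(MTBF+MTTR) = 27240/(27240+108.3) = 0.9960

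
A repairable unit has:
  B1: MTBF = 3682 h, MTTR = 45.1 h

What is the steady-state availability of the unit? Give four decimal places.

A(B1) = MTBF/(MTBF+MTTR) = 3682/(3682+45.1) = 0.9879

0.9879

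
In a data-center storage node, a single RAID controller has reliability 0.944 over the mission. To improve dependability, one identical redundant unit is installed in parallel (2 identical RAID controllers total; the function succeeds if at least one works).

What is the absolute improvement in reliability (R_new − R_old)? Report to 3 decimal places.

0.053

R_before = 0.944
R_after = 1 − (1 − 0.944)^2 = 0.997
ΔR = 0.997 − 0.944 = 0.053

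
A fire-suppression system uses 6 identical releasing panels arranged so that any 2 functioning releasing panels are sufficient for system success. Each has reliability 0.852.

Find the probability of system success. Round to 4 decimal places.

R = Σ_{i=2}^{6} C(6,i) p^i (1−p)^{6−i} with p = 0.852
C(6,2)·0.852^2·0.148^4 = 0.005224
C(6,3)·0.852^3·0.148^3 = 0.040099
C(6,4)·0.852^4·0.148^2 = 0.173130
C(6,5)·0.852^5·0.148^1 = 0.398668
C(6,6)·0.852^6·0.148^0 = 0.382505
Sum = 0.9996

0.9996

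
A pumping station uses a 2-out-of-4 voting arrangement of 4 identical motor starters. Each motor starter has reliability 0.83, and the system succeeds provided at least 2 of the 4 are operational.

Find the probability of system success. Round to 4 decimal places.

R = Σ_{i=2}^{4} C(4,i) p^i (1−p)^{4−i} with p = 0.83
C(4,2)·0.83^2·0.17^2 = 0.119455
C(4,3)·0.83^3·0.17^1 = 0.388815
C(4,4)·0.83^4·0.17^0 = 0.474583
Sum = 0.9829

0.9829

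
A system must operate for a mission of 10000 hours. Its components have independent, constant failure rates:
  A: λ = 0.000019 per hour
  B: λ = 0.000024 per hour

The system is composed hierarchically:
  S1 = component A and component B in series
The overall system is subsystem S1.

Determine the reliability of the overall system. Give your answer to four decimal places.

0.6505

R(A) = exp(−0.000019 × 10000) = 0.826959
R(B) = exp(−0.000024 × 10000) = 0.786628
Series (A and B): 0.826959 × 0.786628 = 0.6505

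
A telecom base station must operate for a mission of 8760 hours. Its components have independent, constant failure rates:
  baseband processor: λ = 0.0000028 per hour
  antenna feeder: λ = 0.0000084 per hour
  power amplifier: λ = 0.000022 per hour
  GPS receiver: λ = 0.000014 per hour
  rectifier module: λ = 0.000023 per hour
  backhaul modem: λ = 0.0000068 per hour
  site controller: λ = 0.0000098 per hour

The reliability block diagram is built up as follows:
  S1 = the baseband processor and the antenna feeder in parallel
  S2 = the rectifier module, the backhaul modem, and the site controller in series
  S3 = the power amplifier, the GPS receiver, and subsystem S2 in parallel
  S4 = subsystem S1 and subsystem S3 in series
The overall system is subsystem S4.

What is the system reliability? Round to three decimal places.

0.992

R(baseband processor) = exp(−0.0000028 × 8760) = 0.97577
R(antenna feeder) = exp(−0.0000084 × 8760) = 0.92906
R(power amplifier) = exp(−0.000022 × 8760) = 0.82471
R(GPS receiver) = exp(−0.000014 × 8760) = 0.88458
R(rectifier module) = exp(−0.000023 × 8760) = 0.81752
R(backhaul modem) = exp(−0.0000068 × 8760) = 0.94217
R(site controller) = exp(−0.0000098 × 8760) = 0.91773
Parallel (baseband processor and antenna feeder): 1 − (1 − 0.97577)(1 − 0.92906) = 0.99828
Series (rectifier module, backhaul modem, and site controller): 0.81752 × 0.94217 × 0.91773 = 0.70687
Parallel (power amplifier, GPS receiver, and [0.70687]): 1 − (1 − 0.82471)(1 − 0.88458)(1 − 0.70687) = 0.99407
Series ([0.99828] and [0.99407]): 0.99828 × 0.99407 = 0.992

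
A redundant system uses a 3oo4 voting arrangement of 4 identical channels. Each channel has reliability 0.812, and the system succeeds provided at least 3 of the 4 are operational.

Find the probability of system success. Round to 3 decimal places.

0.837

R = Σ_{i=3}^{4} C(4,i) p^i (1−p)^{4−i} with p = 0.812
C(4,3)·0.812^3·0.188^1 = 0.40261
C(4,4)·0.812^4·0.188^0 = 0.43473
Sum = 0.837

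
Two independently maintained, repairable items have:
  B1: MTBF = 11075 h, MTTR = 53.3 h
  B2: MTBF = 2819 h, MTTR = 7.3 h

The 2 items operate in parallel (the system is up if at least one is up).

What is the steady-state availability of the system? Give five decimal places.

0.99999

A(B1) = MTBF/(MTBF+MTTR) = 11075/(11075+53.3) = 0.995210
A(B2) = MTBF/(MTBF+MTTR) = 2819/(2819+7.3) = 0.997417
Parallel availability: 1 − (1 − 0.995210)(1 − 0.997417) = 0.99999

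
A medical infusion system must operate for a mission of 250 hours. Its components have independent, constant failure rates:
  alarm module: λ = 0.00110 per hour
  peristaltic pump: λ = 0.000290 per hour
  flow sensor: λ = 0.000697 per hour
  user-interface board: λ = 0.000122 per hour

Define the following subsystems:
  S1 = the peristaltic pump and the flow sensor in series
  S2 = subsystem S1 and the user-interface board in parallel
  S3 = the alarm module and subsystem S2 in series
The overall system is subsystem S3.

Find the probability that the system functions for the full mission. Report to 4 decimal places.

0.7546

R(alarm module) = exp(−0.00110 × 250) = 0.759572
R(peristaltic pump) = exp(−0.000290 × 250) = 0.930066
R(flow sensor) = exp(−0.000697 × 250) = 0.840087
R(user-interface board) = exp(−0.000122 × 250) = 0.969960
Series (peristaltic pump and flow sensor): 0.930066 × 0.840087 = 0.781336
Parallel ([0.781336] and user-interface board): 1 − (1 − 0.781336)(1 − 0.969960) = 0.993431
Series (alarm module and [0.993431]): 0.759572 × 0.993431 = 0.7546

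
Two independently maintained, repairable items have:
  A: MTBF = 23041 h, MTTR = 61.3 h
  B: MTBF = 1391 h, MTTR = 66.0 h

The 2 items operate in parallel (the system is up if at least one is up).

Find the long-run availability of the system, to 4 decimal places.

0.9999

A(A) = MTBF/(MTBF+MTTR) = 23041/(23041+61.3) = 0.997347
A(B) = MTBF/(MTBF+MTTR) = 1391/(1391+66.0) = 0.954701
Parallel availability: 1 − (1 − 0.997347)(1 − 0.954701) = 0.9999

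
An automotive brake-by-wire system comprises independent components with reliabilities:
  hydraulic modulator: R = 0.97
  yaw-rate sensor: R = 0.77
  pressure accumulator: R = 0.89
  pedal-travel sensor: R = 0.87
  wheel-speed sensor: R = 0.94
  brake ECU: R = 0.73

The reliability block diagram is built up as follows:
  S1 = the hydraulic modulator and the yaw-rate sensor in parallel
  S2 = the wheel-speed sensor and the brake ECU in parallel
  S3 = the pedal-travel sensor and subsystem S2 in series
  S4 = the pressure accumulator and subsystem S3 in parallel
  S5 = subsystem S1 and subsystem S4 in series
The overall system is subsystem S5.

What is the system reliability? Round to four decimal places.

Parallel (hydraulic modulator and yaw-rate sensor): 1 − (1 − 0.970000)(1 − 0.770000) = 0.993100
Parallel (wheel-speed sensor and brake ECU): 1 − (1 − 0.940000)(1 − 0.730000) = 0.983800
Series (pedal-travel sensor and [0.983800]): 0.870000 × 0.983800 = 0.855906
Parallel (pressure accumulator and [0.855906]): 1 − (1 − 0.890000)(1 − 0.855906) = 0.984150
Series ([0.993100] and [0.984150]): 0.993100 × 0.984150 = 0.9774

0.9774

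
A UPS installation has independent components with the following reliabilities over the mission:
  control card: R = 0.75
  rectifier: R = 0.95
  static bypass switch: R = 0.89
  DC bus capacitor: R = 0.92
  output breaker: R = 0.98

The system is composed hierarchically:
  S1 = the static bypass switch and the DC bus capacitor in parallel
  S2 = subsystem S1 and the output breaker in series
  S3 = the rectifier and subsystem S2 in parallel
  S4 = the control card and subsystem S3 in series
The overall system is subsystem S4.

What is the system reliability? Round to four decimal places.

0.7489

Parallel (static bypass switch and DC bus capacitor): 1 − (1 − 0.890000)(1 − 0.920000) = 0.991200
Series ([0.991200] and output breaker): 0.991200 × 0.980000 = 0.971376
Parallel (rectifier and [0.971376]): 1 − (1 − 0.950000)(1 − 0.971376) = 0.998569
Series (control card and [0.998569]): 0.750000 × 0.998569 = 0.7489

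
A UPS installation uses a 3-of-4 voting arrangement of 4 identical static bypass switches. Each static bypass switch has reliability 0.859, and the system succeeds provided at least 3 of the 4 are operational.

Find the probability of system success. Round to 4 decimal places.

0.9020

R = Σ_{i=3}^{4} C(4,i) p^i (1−p)^{4−i} with p = 0.859
C(4,3)·0.859^3·0.141^1 = 0.357486
C(4,4)·0.859^4·0.141^0 = 0.544468
Sum = 0.9020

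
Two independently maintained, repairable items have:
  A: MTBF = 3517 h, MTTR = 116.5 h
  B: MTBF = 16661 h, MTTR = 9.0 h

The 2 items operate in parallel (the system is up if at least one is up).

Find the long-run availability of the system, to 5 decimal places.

0.99998

A(A) = MTBF/(MTBF+MTTR) = 3517/(3517+116.5) = 0.967937
A(B) = MTBF/(MTBF+MTTR) = 16661/(16661+9.0) = 0.999460
Parallel availability: 1 − (1 − 0.967937)(1 − 0.999460) = 0.99998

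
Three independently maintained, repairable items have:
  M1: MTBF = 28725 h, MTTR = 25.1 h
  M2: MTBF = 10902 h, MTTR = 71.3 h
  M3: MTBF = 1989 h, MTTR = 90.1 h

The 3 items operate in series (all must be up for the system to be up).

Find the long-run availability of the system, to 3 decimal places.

A(M1) = MTBF/(MTBF+MTTR) = 28725/(28725+25.1) = 0.999127
A(M2) = MTBF/(MTBF+MTTR) = 10902/(10902+71.3) = 0.993502
A(M3) = MTBF/(MTBF+MTTR) = 1989/(1989+90.1) = 0.956664
Series availability: 0.999127 × 0.993502 × 0.956664 = 0.950

0.950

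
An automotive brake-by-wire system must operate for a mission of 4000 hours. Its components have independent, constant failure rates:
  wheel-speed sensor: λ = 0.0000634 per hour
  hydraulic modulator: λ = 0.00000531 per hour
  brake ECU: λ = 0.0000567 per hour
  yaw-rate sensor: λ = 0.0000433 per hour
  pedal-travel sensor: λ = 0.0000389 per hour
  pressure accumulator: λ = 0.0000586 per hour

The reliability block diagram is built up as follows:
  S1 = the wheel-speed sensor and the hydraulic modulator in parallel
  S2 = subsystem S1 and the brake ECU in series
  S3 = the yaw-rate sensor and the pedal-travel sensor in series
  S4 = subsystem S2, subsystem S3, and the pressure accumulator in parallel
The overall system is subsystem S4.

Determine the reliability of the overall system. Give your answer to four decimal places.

0.9879

R(wheel-speed sensor) = exp(−0.0000634 × 4000) = 0.776002
R(hydraulic modulator) = exp(−0.00000531 × 4000) = 0.978984
R(brake ECU) = exp(−0.0000567 × 4000) = 0.797080
R(yaw-rate sensor) = exp(−0.0000433 × 4000) = 0.840969
R(pedal-travel sensor) = exp(−0.0000389 × 4000) = 0.855901
R(pressure accumulator) = exp(−0.0000586 × 4000) = 0.791045
Parallel (wheel-speed sensor and hydraulic modulator): 1 − (1 − 0.776002)(1 − 0.978984) = 0.995292
Series ([0.995292] and brake ECU): 0.995292 × 0.797080 = 0.793327
Series (yaw-rate sensor and pedal-travel sensor): 0.840969 × 0.855901 = 0.719786
Parallel ([0.793327], [0.719786], and pressure accumulator): 1 − (1 − 0.793327)(1 − 0.719786)(1 − 0.791045) = 0.9879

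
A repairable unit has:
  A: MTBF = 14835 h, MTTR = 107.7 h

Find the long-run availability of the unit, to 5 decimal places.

A(A) = MTBF/(MTBF+MTTR) = 14835/(14835+107.7) = 0.99279

0.99279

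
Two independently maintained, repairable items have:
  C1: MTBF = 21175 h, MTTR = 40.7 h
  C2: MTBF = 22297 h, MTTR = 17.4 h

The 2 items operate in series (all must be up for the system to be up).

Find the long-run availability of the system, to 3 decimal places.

A(C1) = MTBF/(MTBF+MTTR) = 21175/(21175+40.7) = 0.998082
A(C2) = MTBF/(MTBF+MTTR) = 22297/(22297+17.4) = 0.999220
Series availability: 0.998082 × 0.999220 = 0.997

0.997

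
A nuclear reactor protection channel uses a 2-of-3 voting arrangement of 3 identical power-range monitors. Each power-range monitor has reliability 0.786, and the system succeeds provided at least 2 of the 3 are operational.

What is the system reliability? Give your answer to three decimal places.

0.882

R = Σ_{i=2}^{3} C(3,i) p^i (1−p)^{3−i} with p = 0.786
C(3,2)·0.786^2·0.214^1 = 0.39663
C(3,3)·0.786^3·0.214^0 = 0.48559
Sum = 0.882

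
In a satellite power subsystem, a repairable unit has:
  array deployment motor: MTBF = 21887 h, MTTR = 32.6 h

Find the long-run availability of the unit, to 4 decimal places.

0.9985

A(array deployment motor) = MTBF/(MTBF+MTTR) = 21887/(21887+32.6) = 0.9985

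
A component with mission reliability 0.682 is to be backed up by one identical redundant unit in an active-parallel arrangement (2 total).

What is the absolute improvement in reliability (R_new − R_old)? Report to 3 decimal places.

0.217

R_before = 0.682
R_after = 1 − (1 − 0.682)^2 = 0.899
ΔR = 0.899 − 0.682 = 0.217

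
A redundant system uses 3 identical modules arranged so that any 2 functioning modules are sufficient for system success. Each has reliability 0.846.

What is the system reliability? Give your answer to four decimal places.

R = Σ_{i=2}^{3} C(3,i) p^i (1−p)^{3−i} with p = 0.846
C(3,2)·0.846^2·0.154^1 = 0.330661
C(3,3)·0.846^3·0.154^0 = 0.605496
Sum = 0.9362

0.9362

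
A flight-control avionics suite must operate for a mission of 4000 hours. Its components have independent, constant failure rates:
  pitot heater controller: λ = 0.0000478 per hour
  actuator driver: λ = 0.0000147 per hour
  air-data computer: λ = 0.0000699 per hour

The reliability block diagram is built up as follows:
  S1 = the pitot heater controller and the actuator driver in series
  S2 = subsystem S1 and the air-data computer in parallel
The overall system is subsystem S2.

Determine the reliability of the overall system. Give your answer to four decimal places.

R(pitot heater controller) = exp(−0.0000478 × 4000) = 0.825967
R(actuator driver) = exp(−0.0000147 × 4000) = 0.942895
R(air-data computer) = exp(−0.0000699 × 4000) = 0.756086
Series (pitot heater controller and actuator driver): 0.825967 × 0.942895 = 0.778800
Parallel ([0.778800] and air-data computer): 1 − (1 − 0.778800)(1 − 0.756086) = 0.9460

0.9460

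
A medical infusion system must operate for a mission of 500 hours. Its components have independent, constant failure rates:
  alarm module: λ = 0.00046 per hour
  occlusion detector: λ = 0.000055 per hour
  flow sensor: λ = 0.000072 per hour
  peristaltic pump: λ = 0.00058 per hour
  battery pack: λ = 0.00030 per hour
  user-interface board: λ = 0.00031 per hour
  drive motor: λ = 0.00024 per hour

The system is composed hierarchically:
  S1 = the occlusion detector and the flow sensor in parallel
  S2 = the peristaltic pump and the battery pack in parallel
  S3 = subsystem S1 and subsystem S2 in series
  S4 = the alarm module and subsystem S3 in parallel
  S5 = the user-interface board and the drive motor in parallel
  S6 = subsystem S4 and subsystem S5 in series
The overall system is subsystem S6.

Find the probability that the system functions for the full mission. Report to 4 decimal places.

0.9765

R(alarm module) = exp(−0.00046 × 500) = 0.794534
R(occlusion detector) = exp(−0.000055 × 500) = 0.972875
R(flow sensor) = exp(−0.000072 × 500) = 0.964640
R(peristaltic pump) = exp(−0.00058 × 500) = 0.748264
R(battery pack) = exp(−0.00030 × 500) = 0.860708
R(user-interface board) = exp(−0.00031 × 500) = 0.856415
R(drive motor) = exp(−0.00024 × 500) = 0.886920
Parallel (occlusion detector and flow sensor): 1 − (1 − 0.972875)(1 − 0.964640) = 0.999041
Parallel (peristaltic pump and battery pack): 1 − (1 − 0.748264)(1 − 0.860708) = 0.964935
Series ([0.999041] and [0.964935]): 0.999041 × 0.964935 = 0.964010
Parallel (alarm module and [0.964010]): 1 − (1 − 0.794534)(1 − 0.964010) = 0.992605
Parallel (user-interface board and drive motor): 1 − (1 − 0.856415)(1 − 0.886920) = 0.983763
Series ([0.992605] and [0.983763]): 0.992605 × 0.983763 = 0.9765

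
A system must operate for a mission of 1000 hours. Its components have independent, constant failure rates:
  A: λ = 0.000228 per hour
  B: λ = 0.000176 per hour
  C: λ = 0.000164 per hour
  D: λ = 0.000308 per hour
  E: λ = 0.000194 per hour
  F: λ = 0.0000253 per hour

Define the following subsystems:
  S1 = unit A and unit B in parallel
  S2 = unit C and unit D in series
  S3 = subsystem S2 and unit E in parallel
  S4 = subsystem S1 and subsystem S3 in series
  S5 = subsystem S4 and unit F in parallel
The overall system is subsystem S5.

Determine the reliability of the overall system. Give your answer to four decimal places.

R(A) = exp(−0.000228 × 1000) = 0.796124
R(B) = exp(−0.000176 × 1000) = 0.838618
R(C) = exp(−0.000164 × 1000) = 0.848742
R(D) = exp(−0.000308 × 1000) = 0.734915
R(E) = exp(−0.000194 × 1000) = 0.823658
R(F) = exp(−0.0000253 × 1000) = 0.975017
Parallel (A and B): 1 − (1 − 0.796124)(1 − 0.838618) = 0.967098
Series (C and D): 0.848742 × 0.734915 = 0.623753
Parallel ([0.623753] and E): 1 − (1 − 0.623753)(1 − 0.823658) = 0.933652
Series ([0.967098] and [0.933652]): 0.967098 × 0.933652 = 0.902933
Parallel ([0.902933] and F): 1 − (1 − 0.902933)(1 − 0.975017) = 0.9976

0.9976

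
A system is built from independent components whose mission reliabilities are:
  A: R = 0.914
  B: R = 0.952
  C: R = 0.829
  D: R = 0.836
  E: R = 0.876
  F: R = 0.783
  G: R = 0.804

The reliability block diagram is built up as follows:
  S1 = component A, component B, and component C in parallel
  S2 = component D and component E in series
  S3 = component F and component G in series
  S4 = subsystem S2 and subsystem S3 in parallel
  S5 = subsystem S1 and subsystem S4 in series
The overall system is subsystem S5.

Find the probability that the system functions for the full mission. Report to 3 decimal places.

0.900

Parallel (A, B, and C): 1 − (1 − 0.91400)(1 − 0.95200)(1 − 0.82900) = 0.99929
Series (D and E): 0.83600 × 0.87600 = 0.73234
Series (F and G): 0.78300 × 0.80400 = 0.62953
Parallel ([0.73234] and [0.62953]): 1 − (1 − 0.73234)(1 − 0.62953) = 0.90084
Series ([0.99929] and [0.90084]): 0.99929 × 0.90084 = 0.900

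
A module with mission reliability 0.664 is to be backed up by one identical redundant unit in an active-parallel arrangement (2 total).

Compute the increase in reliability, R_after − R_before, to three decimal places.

R_before = 0.664
R_after = 1 − (1 − 0.664)^2 = 0.887
ΔR = 0.887 − 0.664 = 0.223

0.223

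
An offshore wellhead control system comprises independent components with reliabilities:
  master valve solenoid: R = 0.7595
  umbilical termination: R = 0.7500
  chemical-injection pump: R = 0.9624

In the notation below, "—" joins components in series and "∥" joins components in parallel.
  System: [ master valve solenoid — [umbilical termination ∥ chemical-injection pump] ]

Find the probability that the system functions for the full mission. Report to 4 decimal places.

0.7524

Parallel (umbilical termination and chemical-injection pump): 1 − (1 − 0.750000)(1 − 0.962400) = 0.990600
Series (master valve solenoid and [0.990600]): 0.759500 × 0.990600 = 0.7524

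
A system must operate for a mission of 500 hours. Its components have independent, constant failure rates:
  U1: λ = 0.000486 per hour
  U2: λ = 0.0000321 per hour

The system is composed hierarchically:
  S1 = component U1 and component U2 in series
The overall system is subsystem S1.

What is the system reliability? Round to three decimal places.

R(U1) = exp(−0.000486 × 500) = 0.78427
R(U2) = exp(−0.0000321 × 500) = 0.98408
Series (U1 and U2): 0.78427 × 0.98408 = 0.772

0.772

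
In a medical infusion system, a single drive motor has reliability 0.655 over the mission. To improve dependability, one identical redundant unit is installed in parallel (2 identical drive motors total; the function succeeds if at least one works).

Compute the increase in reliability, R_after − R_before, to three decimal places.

0.226

R_before = 0.655
R_after = 1 − (1 − 0.655)^2 = 0.881
ΔR = 0.881 − 0.655 = 0.226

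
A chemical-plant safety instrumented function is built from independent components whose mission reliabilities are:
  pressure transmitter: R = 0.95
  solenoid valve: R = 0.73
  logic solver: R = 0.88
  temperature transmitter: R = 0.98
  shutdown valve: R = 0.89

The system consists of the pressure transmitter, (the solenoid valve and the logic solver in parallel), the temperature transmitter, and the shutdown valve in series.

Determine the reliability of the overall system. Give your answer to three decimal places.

0.802

Parallel (solenoid valve and logic solver): 1 − (1 − 0.73000)(1 − 0.88000) = 0.96760
Series (pressure transmitter, [0.96760], temperature transmitter, and shutdown valve): 0.95000 × 0.96760 × 0.98000 × 0.89000 = 0.802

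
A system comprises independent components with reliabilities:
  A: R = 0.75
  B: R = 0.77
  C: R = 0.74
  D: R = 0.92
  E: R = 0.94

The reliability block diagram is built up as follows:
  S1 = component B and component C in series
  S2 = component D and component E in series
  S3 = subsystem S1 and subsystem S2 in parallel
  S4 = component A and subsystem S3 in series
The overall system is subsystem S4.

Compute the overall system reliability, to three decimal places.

Series (B and C): 0.77000 × 0.74000 = 0.56980
Series (D and E): 0.92000 × 0.94000 = 0.86480
Parallel ([0.56980] and [0.86480]): 1 − (1 − 0.56980)(1 − 0.86480) = 0.94184
Series (A and [0.94184]): 0.75000 × 0.94184 = 0.706

0.706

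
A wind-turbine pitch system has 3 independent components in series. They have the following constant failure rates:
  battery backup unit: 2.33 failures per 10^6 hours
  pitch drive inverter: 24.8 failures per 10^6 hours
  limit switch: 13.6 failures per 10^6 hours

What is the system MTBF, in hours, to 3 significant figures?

Series of exponential components: λ_sys = Σ λ_i
λ_sys = 0.00000233 + 0.0000248 + 0.0000136 = 4.0730e-05 /h
MTBF = 1 / λ_sys = 24600 h

24600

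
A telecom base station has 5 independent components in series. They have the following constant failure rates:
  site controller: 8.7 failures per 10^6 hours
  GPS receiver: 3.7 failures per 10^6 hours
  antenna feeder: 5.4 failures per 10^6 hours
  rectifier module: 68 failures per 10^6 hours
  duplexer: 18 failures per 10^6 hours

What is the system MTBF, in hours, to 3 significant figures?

Series of exponential components: λ_sys = Σ λ_i
λ_sys = 0.0000087 + 0.0000037 + 0.0000054 + 0.000068 + 0.000018 = 1.0380e-04 /h
MTBF = 1 / λ_sys = 9630 h

9630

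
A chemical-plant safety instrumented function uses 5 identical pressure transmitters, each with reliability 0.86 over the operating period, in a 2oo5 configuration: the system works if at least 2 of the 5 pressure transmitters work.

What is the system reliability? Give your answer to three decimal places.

0.998

R = Σ_{i=2}^{5} C(5,i) p^i (1−p)^{5−i} with p = 0.86
C(5,2)·0.86^2·0.14^3 = 0.02029
C(5,3)·0.86^3·0.14^2 = 0.12467
C(5,4)·0.86^4·0.14^1 = 0.38291
C(5,5)·0.86^5·0.14^0 = 0.47043
Sum = 0.998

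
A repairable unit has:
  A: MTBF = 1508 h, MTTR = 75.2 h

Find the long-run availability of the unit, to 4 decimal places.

A(A) = MTBF/(MTBF+MTTR) = 1508/(1508+75.2) = 0.9525

0.9525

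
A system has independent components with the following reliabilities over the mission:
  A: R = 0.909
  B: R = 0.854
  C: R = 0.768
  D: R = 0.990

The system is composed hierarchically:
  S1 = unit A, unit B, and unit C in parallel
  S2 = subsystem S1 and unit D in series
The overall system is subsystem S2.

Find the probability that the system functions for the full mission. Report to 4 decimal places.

0.9869

Parallel (A, B, and C): 1 − (1 − 0.909000)(1 − 0.854000)(1 − 0.768000) = 0.996918
Series ([0.996918] and D): 0.996918 × 0.990000 = 0.9869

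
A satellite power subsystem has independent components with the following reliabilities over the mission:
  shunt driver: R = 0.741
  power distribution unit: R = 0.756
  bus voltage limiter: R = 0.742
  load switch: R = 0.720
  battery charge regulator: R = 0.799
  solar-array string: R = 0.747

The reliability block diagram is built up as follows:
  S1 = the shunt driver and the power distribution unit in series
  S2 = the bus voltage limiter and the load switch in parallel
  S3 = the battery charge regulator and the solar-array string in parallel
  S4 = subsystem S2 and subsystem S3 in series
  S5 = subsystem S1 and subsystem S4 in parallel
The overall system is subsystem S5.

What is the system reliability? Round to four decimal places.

0.9475

Series (shunt driver and power distribution unit): 0.741000 × 0.756000 = 0.560196
Parallel (bus voltage limiter and load switch): 1 − (1 − 0.742000)(1 − 0.720000) = 0.927760
Parallel (battery charge regulator and solar-array string): 1 − (1 − 0.799000)(1 − 0.747000) = 0.949147
Series ([0.927760] and [0.949147]): 0.927760 × 0.949147 = 0.880581
Parallel ([0.560196] and [0.880581]): 1 − (1 − 0.560196)(1 − 0.880581) = 0.9475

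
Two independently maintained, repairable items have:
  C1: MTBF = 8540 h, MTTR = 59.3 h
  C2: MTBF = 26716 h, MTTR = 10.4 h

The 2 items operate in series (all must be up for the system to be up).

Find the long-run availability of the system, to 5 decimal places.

A(C1) = MTBF/(MTBF+MTTR) = 8540/(8540+59.3) = 0.993104
A(C2) = MTBF/(MTBF+MTTR) = 26716/(26716+10.4) = 0.999611
Series availability: 0.993104 × 0.999611 = 0.99272

0.99272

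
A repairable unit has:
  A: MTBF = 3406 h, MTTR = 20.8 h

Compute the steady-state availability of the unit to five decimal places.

0.99393

A(A) = MTBF/(MTBF+MTTR) = 3406/(3406+20.8) = 0.99393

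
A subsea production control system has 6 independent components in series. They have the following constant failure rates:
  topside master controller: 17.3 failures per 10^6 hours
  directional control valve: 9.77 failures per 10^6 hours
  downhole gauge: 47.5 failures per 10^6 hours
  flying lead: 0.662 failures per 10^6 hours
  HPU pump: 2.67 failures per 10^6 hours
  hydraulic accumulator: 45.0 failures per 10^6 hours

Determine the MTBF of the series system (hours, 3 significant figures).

Series of exponential components: λ_sys = Σ λ_i
λ_sys = 0.0000173 + 0.00000977 + 0.0000475 + 0.000000662 + 0.00000267 + 0.0000450 = 1.2290e-04 /h
MTBF = 1 / λ_sys = 8140 h

8140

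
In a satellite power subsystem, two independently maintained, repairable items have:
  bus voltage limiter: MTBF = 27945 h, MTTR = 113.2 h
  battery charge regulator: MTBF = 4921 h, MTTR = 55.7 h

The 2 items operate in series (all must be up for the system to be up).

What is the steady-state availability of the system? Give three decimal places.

A(bus voltage limiter) = MTBF/(MTBF+MTTR) = 27945/(27945+113.2) = 0.995966
A(battery charge regulator) = MTBF/(MTBF+MTTR) = 4921/(4921+55.7) = 0.988808
Series availability: 0.995966 × 0.988808 = 0.985

0.985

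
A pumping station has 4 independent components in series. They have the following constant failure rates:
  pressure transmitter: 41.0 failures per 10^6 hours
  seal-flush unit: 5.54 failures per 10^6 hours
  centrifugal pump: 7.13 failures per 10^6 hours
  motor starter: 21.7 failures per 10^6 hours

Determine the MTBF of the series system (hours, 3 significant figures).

13300

Series of exponential components: λ_sys = Σ λ_i
λ_sys = 0.0000410 + 0.00000554 + 0.00000713 + 0.0000217 = 7.5370e-05 /h
MTBF = 1 / λ_sys = 13300 h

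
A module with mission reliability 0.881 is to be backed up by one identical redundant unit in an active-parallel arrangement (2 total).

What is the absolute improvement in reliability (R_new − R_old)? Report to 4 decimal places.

0.1048

R_before = 0.881
R_after = 1 − (1 − 0.881)^2 = 0.9858
ΔR = 0.9858 − 0.881 = 0.1048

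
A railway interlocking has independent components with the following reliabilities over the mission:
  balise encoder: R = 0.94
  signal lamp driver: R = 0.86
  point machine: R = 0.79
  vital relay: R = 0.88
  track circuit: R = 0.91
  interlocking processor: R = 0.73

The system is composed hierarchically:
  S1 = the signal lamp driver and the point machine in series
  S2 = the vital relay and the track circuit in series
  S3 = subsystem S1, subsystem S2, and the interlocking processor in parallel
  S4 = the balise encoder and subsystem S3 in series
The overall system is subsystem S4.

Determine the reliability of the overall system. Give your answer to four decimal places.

Series (signal lamp driver and point machine): 0.860000 × 0.790000 = 0.679400
Series (vital relay and track circuit): 0.880000 × 0.910000 = 0.800800
Parallel ([0.679400], [0.800800], and interlocking processor): 1 − (1 − 0.679400)(1 − 0.800800)(1 − 0.730000) = 0.982757
Series (balise encoder and [0.982757]): 0.940000 × 0.982757 = 0.9238

0.9238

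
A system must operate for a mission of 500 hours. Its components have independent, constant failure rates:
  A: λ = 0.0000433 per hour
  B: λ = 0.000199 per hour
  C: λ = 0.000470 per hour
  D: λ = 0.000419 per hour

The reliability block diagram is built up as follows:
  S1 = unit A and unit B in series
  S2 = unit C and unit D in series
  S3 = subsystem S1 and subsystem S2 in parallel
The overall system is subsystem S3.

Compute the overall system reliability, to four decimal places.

0.9591

R(A) = exp(−0.0000433 × 500) = 0.978583
R(B) = exp(−0.000199 × 500) = 0.905290
R(C) = exp(−0.000470 × 500) = 0.790571
R(D) = exp(−0.000419 × 500) = 0.810990
Series (A and B): 0.978583 × 0.905290 = 0.885901
Series (C and D): 0.790571 × 0.810990 = 0.641145
Parallel ([0.885901] and [0.641145]): 1 − (1 − 0.885901)(1 − 0.641145) = 0.9591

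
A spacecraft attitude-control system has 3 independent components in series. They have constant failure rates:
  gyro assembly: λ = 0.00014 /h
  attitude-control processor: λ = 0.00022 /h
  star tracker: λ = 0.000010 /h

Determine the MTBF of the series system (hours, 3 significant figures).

2700

Series of exponential components: λ_sys = Σ λ_i
λ_sys = 0.00014 + 0.00022 + 0.000010 = 3.7000e-04 /h
MTBF = 1 / λ_sys = 2700 h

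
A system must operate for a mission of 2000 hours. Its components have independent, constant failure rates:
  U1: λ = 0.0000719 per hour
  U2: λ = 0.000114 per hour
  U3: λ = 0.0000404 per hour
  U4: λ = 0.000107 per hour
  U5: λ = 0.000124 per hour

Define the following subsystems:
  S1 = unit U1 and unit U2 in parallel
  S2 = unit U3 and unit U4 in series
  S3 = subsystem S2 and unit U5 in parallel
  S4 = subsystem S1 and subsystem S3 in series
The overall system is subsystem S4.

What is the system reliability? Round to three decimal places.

R(U1) = exp(−0.0000719 × 2000) = 0.86606
R(U2) = exp(−0.000114 × 2000) = 0.79612
R(U3) = exp(−0.0000404 × 2000) = 0.92238
R(U4) = exp(−0.000107 × 2000) = 0.80735
R(U5) = exp(−0.000124 × 2000) = 0.78036
Parallel (U1 and U2): 1 − (1 − 0.86606)(1 − 0.79612) = 0.97269
Series (U3 and U4): 0.92238 × 0.80735 = 0.74468
Parallel ([0.74468] and U5): 1 − (1 − 0.74468)(1 − 0.78036) = 0.94392
Series ([0.97269] and [0.94392]): 0.97269 × 0.94392 = 0.918

0.918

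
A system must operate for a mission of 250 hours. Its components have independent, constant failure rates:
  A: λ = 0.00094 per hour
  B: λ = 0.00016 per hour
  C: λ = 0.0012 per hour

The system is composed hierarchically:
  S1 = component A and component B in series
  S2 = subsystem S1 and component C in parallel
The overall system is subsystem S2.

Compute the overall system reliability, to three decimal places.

0.938

R(A) = exp(−0.00094 × 250) = 0.79057
R(B) = exp(−0.00016 × 250) = 0.96079
R(C) = exp(−0.0012 × 250) = 0.74082
Series (A and B): 0.79057 × 0.96079 = 0.75957
Parallel ([0.75957] and C): 1 − (1 − 0.75957)(1 − 0.74082) = 0.938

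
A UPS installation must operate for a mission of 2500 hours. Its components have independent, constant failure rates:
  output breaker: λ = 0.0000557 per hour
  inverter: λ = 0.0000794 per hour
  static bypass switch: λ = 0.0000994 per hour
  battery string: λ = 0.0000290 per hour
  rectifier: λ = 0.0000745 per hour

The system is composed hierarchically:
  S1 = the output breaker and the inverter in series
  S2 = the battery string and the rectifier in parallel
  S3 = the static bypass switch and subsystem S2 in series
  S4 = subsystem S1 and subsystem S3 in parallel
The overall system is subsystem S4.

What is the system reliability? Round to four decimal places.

R(output breaker) = exp(−0.0000557 × 2500) = 0.870010
R(inverter) = exp(−0.0000794 × 2500) = 0.819960
R(static bypass switch) = exp(−0.0000994 × 2500) = 0.779970
R(battery string) = exp(−0.0000290 × 2500) = 0.930066
R(rectifier) = exp(−0.0000745 × 2500) = 0.830066
Series (output breaker and inverter): 0.870010 × 0.819960 = 0.713373
Parallel (battery string and rectifier): 1 − (1 − 0.930066)(1 − 0.830066) = 0.988116
Series (static bypass switch and [0.988116]): 0.779970 × 0.988116 = 0.770701
Parallel ([0.713373] and [0.770701]): 1 − (1 − 0.713373)(1 − 0.770701) = 0.9343

0.9343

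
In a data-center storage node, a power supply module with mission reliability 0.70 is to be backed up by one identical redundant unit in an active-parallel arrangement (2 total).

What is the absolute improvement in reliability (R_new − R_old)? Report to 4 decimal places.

0.2100

R_before = 0.70
R_after = 1 − (1 − 0.70)^2 = 0.9100
ΔR = 0.9100 − 0.70 = 0.2100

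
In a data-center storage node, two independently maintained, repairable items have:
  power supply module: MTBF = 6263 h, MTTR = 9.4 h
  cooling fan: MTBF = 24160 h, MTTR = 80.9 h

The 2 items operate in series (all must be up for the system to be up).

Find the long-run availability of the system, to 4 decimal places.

0.9952

A(power supply module) = MTBF/(MTBF+MTTR) = 6263/(6263+9.4) = 0.998501
A(cooling fan) = MTBF/(MTBF+MTTR) = 24160/(24160+80.9) = 0.996663
Series availability: 0.998501 × 0.996663 = 0.9952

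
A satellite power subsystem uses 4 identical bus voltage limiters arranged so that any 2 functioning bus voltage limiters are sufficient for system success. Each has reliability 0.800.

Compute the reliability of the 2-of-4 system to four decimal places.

R = Σ_{i=2}^{4} C(4,i) p^i (1−p)^{4−i} with p = 0.800
C(4,2)·0.800^2·0.200^2 = 0.153600
C(4,3)·0.800^3·0.200^1 = 0.409600
C(4,4)·0.800^4·0.200^0 = 0.409600
Sum = 0.9728

0.9728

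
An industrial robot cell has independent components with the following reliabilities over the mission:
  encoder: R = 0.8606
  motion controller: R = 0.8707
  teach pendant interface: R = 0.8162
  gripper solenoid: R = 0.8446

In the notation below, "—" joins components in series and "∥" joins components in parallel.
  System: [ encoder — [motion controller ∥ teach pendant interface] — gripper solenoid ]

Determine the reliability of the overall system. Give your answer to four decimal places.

0.7096

Parallel (motion controller and teach pendant interface): 1 − (1 − 0.870700)(1 − 0.816200) = 0.976235
Series (encoder, [0.976235], and gripper solenoid): 0.860600 × 0.976235 × 0.844600 = 0.7096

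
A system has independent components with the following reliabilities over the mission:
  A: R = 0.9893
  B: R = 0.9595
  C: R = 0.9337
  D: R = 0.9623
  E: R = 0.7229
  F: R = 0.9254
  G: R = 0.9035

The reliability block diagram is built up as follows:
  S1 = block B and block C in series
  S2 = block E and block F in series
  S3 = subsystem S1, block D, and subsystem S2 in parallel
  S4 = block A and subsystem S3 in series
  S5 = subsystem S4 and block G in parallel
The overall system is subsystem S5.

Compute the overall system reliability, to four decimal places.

Series (B and C): 0.959500 × 0.933700 = 0.895885
Series (E and F): 0.722900 × 0.925400 = 0.668972
Parallel ([0.895885], D, and [0.668972]): 1 − (1 − 0.895885)(1 − 0.962300)(1 − 0.668972) = 0.998701
Series (A and [0.998701]): 0.989300 × 0.998701 = 0.988015
Parallel ([0.988015] and G): 1 − (1 − 0.988015)(1 − 0.903500) = 0.9988

0.9988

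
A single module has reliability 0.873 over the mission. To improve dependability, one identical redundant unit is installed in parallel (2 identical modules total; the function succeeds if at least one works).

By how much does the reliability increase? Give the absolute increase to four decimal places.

R_before = 0.873
R_after = 1 − (1 − 0.873)^2 = 0.9839
ΔR = 0.9839 − 0.873 = 0.1109

0.1109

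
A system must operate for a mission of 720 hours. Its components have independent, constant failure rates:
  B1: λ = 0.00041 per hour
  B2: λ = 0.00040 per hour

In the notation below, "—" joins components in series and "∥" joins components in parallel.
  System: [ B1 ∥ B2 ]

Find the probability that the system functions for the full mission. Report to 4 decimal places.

R(B1) = exp(−0.00041 × 720) = 0.744383
R(B2) = exp(−0.00040 × 720) = 0.749762
Parallel (B1 and B2): 1 − (1 − 0.744383)(1 − 0.749762) = 0.9360

0.9360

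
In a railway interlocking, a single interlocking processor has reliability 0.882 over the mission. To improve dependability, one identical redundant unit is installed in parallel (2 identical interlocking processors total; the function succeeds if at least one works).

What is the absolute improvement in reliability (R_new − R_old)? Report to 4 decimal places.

0.1041

R_before = 0.882
R_after = 1 − (1 − 0.882)^2 = 0.9861
ΔR = 0.9861 − 0.882 = 0.1041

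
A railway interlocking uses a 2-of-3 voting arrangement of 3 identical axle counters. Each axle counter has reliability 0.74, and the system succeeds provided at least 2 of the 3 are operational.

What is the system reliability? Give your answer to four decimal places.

0.8324

R = Σ_{i=2}^{3} C(3,i) p^i (1−p)^{3−i} with p = 0.74
C(3,2)·0.74^2·0.26^1 = 0.427128
C(3,3)·0.74^3·0.26^0 = 0.405224
Sum = 0.8324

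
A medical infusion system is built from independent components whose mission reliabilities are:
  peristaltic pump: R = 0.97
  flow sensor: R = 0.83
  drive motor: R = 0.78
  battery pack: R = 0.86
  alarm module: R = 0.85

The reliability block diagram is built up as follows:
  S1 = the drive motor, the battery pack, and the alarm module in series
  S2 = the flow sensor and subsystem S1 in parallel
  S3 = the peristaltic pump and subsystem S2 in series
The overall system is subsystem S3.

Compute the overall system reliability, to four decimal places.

Series (drive motor, battery pack, and alarm module): 0.780000 × 0.860000 × 0.850000 = 0.570180
Parallel (flow sensor and [0.570180]): 1 − (1 − 0.830000)(1 − 0.570180) = 0.926931
Series (peristaltic pump and [0.926931]): 0.970000 × 0.926931 = 0.8991

0.8991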